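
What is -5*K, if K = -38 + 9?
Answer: 145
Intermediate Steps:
K = -29
-5*K = -5*(-29) = 145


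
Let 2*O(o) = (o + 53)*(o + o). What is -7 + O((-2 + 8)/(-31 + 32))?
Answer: 347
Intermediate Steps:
O(o) = o*(53 + o) (O(o) = ((o + 53)*(o + o))/2 = ((53 + o)*(2*o))/2 = (2*o*(53 + o))/2 = o*(53 + o))
-7 + O((-2 + 8)/(-31 + 32)) = -7 + ((-2 + 8)/(-31 + 32))*(53 + (-2 + 8)/(-31 + 32)) = -7 + (6/1)*(53 + 6/1) = -7 + (6*1)*(53 + 6*1) = -7 + 6*(53 + 6) = -7 + 6*59 = -7 + 354 = 347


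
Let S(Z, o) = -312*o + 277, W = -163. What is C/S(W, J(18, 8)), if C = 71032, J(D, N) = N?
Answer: -71032/2219 ≈ -32.011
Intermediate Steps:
S(Z, o) = 277 - 312*o
C/S(W, J(18, 8)) = 71032/(277 - 312*8) = 71032/(277 - 2496) = 71032/(-2219) = 71032*(-1/2219) = -71032/2219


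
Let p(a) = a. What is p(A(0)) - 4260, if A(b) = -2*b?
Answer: -4260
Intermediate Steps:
p(A(0)) - 4260 = -2*0 - 4260 = 0 - 4260 = -4260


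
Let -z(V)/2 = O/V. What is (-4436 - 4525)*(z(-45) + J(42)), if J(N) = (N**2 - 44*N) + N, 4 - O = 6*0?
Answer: 5621534/15 ≈ 3.7477e+5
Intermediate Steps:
O = 4 (O = 4 - 6*0 = 4 - 1*0 = 4 + 0 = 4)
J(N) = N**2 - 43*N
z(V) = -8/V
(-4436 - 4525)*(z(-45) + J(42)) = (-4436 - 4525)*(-8/(-45) + 42*(-43 + 42)) = -8961*(-8*(-1/45) + 42*(-1)) = -8961*(8/45 - 42) = -8961*(-1882/45) = 5621534/15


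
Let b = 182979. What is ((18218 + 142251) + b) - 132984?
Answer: 210464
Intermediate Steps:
((18218 + 142251) + b) - 132984 = ((18218 + 142251) + 182979) - 132984 = (160469 + 182979) - 132984 = 343448 - 132984 = 210464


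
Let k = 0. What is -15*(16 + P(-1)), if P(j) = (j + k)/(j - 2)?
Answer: -245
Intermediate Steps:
P(j) = j/(-2 + j) (P(j) = (j + 0)/(j - 2) = j/(-2 + j))
-15*(16 + P(-1)) = -15*(16 - 1/(-2 - 1)) = -15*(16 - 1/(-3)) = -15*(16 - 1*(-⅓)) = -15*(16 + ⅓) = -15*49/3 = -245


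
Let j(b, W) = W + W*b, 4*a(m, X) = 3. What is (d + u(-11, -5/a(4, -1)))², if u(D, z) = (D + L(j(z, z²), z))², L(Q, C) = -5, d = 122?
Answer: 142884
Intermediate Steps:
a(m, X) = ¾ (a(m, X) = (¼)*3 = ¾)
u(D, z) = (-5 + D)² (u(D, z) = (D - 5)² = (-5 + D)²)
(d + u(-11, -5/a(4, -1)))² = (122 + (-5 - 11)²)² = (122 + (-16)²)² = (122 + 256)² = 378² = 142884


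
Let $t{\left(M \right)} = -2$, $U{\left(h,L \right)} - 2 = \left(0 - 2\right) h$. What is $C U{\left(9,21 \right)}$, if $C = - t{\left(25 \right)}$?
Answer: $-32$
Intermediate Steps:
$U{\left(h,L \right)} = 2 - 2 h$ ($U{\left(h,L \right)} = 2 + \left(0 - 2\right) h = 2 - 2 h$)
$C = 2$ ($C = \left(-1\right) \left(-2\right) = 2$)
$C U{\left(9,21 \right)} = 2 \left(2 - 18\right) = 2 \left(-16\right) = -32$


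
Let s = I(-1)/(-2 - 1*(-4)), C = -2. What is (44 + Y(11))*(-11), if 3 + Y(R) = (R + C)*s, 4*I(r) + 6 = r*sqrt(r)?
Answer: -1507/4 + 99*I/8 ≈ -376.75 + 12.375*I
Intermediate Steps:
I(r) = -3/2 + r**(3/2)/4 (I(r) = -3/2 + (r*sqrt(r))/4 = -3/2 + r**(3/2)/4)
s = -3/4 - I/8 (s = (-3/2 + (-1)**(3/2)/4)/(-2 - 1*(-4)) = (-3/2 + (-I)/4)/(-2 + 4) = (-3/2 - I/4)/2 = (-3/2 - I/4)*(1/2) = -3/4 - I/8 ≈ -0.75 - 0.125*I)
Y(R) = -3 + (-2 + R)*(-3/4 - I/8) (Y(R) = -3 + (R - 2)*(-3/4 - I/8) = -3 + (-2 + R)*(-3/4 - I/8))
(44 + Y(11))*(-11) = (44 + (-3/2 + I/4 - 1/8*11*(6 + I)))*(-11) = (44 + (-3/2 + I/4 + (-33/4 - 11*I/8)))*(-11) = (44 + (-39/4 - 9*I/8))*(-11) = (137/4 - 9*I/8)*(-11) = -1507/4 + 99*I/8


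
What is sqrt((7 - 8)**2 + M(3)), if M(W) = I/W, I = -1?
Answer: sqrt(6)/3 ≈ 0.81650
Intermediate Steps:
M(W) = -1/W
sqrt((7 - 8)**2 + M(3)) = sqrt((7 - 8)**2 - 1/3) = sqrt((-1)**2 - 1*1/3) = sqrt(1 - 1/3) = sqrt(2/3) = sqrt(6)/3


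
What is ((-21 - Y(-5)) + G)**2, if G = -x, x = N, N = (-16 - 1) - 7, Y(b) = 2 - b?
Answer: 16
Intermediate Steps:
N = -24 (N = -17 - 7 = -24)
x = -24
G = 24 (G = -1*(-24) = 24)
((-21 - Y(-5)) + G)**2 = ((-21 - (2 - 1*(-5))) + 24)**2 = ((-21 - (2 + 5)) + 24)**2 = ((-21 - 1*7) + 24)**2 = ((-21 - 7) + 24)**2 = (-28 + 24)**2 = (-4)**2 = 16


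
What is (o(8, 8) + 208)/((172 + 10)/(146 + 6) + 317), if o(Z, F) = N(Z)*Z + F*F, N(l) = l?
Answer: 8512/8061 ≈ 1.0559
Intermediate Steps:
o(Z, F) = F**2 + Z**2 (o(Z, F) = Z*Z + F*F = Z**2 + F**2 = F**2 + Z**2)
(o(8, 8) + 208)/((172 + 10)/(146 + 6) + 317) = ((8**2 + 8**2) + 208)/((172 + 10)/(146 + 6) + 317) = ((64 + 64) + 208)/(182/152 + 317) = (128 + 208)/(182*(1/152) + 317) = 336/(91/76 + 317) = 336/(24183/76) = 336*(76/24183) = 8512/8061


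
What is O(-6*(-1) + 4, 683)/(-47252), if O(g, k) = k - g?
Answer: -673/47252 ≈ -0.014243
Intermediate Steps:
O(-6*(-1) + 4, 683)/(-47252) = (683 - (-6*(-1) + 4))/(-47252) = (683 - (6 + 4))*(-1/47252) = (683 - 1*10)*(-1/47252) = (683 - 10)*(-1/47252) = 673*(-1/47252) = -673/47252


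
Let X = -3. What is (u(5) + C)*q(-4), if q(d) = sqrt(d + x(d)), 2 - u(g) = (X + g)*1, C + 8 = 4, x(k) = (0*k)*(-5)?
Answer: -8*I ≈ -8.0*I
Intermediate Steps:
x(k) = 0 (x(k) = 0*(-5) = 0)
C = -4 (C = -8 + 4 = -4)
u(g) = 5 - g (u(g) = 2 - (-3 + g) = 2 + (3 - g) = 5 - g)
q(d) = sqrt(d) (q(d) = sqrt(d + 0) = sqrt(d))
(u(5) + C)*q(-4) = ((5 - 1*5) - 4)*sqrt(-4) = ((5 - 5) - 4)*(2*I) = (0 - 4)*(2*I) = -8*I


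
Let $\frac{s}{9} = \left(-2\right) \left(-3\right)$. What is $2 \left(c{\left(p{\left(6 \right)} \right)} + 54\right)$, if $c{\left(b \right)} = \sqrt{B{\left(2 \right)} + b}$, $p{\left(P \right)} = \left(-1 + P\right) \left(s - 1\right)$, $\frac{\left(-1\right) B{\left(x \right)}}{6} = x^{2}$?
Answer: $108 + 2 \sqrt{241} \approx 139.05$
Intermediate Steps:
$s = 54$ ($s = 9 \left(\left(-2\right) \left(-3\right)\right) = 9 \cdot 6 = 54$)
$B{\left(x \right)} = - 6 x^{2}$
$p{\left(P \right)} = -53 + 53 P$ ($p{\left(P \right)} = \left(-1 + P\right) \left(54 - 1\right) = \left(-1 + P\right) 53 = -53 + 53 P$)
$c{\left(b \right)} = \sqrt{-24 + b}$ ($c{\left(b \right)} = \sqrt{- 6 \cdot 2^{2} + b} = \sqrt{\left(-6\right) 4 + b} = \sqrt{-24 + b}$)
$2 \left(c{\left(p{\left(6 \right)} \right)} + 54\right) = 2 \left(\sqrt{-24 + \left(-53 + 53 \cdot 6\right)} + 54\right) = 2 \left(\sqrt{-24 + \left(-53 + 318\right)} + 54\right) = 2 \left(\sqrt{-24 + 265} + 54\right) = 2 \left(\sqrt{241} + 54\right) = 2 \left(54 + \sqrt{241}\right) = 108 + 2 \sqrt{241}$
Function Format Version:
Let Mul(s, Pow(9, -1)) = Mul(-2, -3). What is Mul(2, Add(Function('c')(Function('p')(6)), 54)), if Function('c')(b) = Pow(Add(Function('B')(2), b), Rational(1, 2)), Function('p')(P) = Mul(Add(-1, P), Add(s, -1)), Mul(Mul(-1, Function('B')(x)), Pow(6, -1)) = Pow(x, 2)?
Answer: Add(108, Mul(2, Pow(241, Rational(1, 2)))) ≈ 139.05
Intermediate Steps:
s = 54 (s = Mul(9, Mul(-2, -3)) = Mul(9, 6) = 54)
Function('B')(x) = Mul(-6, Pow(x, 2))
Function('p')(P) = Add(-53, Mul(53, P)) (Function('p')(P) = Mul(Add(-1, P), Add(54, -1)) = Mul(Add(-1, P), 53) = Add(-53, Mul(53, P)))
Function('c')(b) = Pow(Add(-24, b), Rational(1, 2)) (Function('c')(b) = Pow(Add(Mul(-6, Pow(2, 2)), b), Rational(1, 2)) = Pow(Add(Mul(-6, 4), b), Rational(1, 2)) = Pow(Add(-24, b), Rational(1, 2)))
Mul(2, Add(Function('c')(Function('p')(6)), 54)) = Mul(2, Add(Pow(Add(-24, Add(-53, Mul(53, 6))), Rational(1, 2)), 54)) = Mul(2, Add(Pow(Add(-24, Add(-53, 318)), Rational(1, 2)), 54)) = Mul(2, Add(Pow(Add(-24, 265), Rational(1, 2)), 54)) = Mul(2, Add(Pow(241, Rational(1, 2)), 54)) = Mul(2, Add(54, Pow(241, Rational(1, 2)))) = Add(108, Mul(2, Pow(241, Rational(1, 2))))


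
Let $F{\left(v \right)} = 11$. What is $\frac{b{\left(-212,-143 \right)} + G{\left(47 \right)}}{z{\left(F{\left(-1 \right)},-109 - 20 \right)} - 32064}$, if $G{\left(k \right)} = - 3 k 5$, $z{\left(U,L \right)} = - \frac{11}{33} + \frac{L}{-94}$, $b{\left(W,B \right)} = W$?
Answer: $\frac{258594}{9041755} \approx 0.0286$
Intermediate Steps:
$z{\left(U,L \right)} = - \frac{1}{3} - \frac{L}{94}$ ($z{\left(U,L \right)} = \left(-11\right) \frac{1}{33} + L \left(- \frac{1}{94}\right) = - \frac{1}{3} - \frac{L}{94}$)
$G{\left(k \right)} = - 15 k$
$\frac{b{\left(-212,-143 \right)} + G{\left(47 \right)}}{z{\left(F{\left(-1 \right)},-109 - 20 \right)} - 32064} = \frac{-212 - 705}{\left(- \frac{1}{3} - \frac{-109 - 20}{94}\right) - 32064} = - \frac{917}{\left(- \frac{1}{3} - - \frac{129}{94}\right) - 32064} = - \frac{917}{\left(- \frac{1}{3} + \frac{129}{94}\right) - 32064} = - \frac{917}{\frac{293}{282} - 32064} = - \frac{917}{- \frac{9041755}{282}} = \left(-917\right) \left(- \frac{282}{9041755}\right) = \frac{258594}{9041755}$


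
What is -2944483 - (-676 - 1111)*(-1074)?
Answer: -4863721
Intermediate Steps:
-2944483 - (-676 - 1111)*(-1074) = -2944483 - (-1787)*(-1074) = -2944483 - 1*1919238 = -2944483 - 1919238 = -4863721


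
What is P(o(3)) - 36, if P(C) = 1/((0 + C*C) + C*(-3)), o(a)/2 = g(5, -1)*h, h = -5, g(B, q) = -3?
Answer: -29159/810 ≈ -35.999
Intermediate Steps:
o(a) = 30 (o(a) = 2*(-3*(-5)) = 2*15 = 30)
P(C) = 1/(C² - 3*C) (P(C) = 1/((0 + C²) - 3*C) = 1/(C² - 3*C))
P(o(3)) - 36 = 1/(30*(-3 + 30)) - 36 = (1/30)/27 - 36 = (1/30)*(1/27) - 36 = 1/810 - 36 = -29159/810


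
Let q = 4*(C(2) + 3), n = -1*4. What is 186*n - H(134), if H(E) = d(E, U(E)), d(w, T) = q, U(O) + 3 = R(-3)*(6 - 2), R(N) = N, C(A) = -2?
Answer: -748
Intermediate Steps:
n = -4
U(O) = -15 (U(O) = -3 - 3*(6 - 2) = -3 - 3*4 = -3 - 12 = -15)
q = 4 (q = 4*(-2 + 3) = 4*1 = 4)
d(w, T) = 4
H(E) = 4
186*n - H(134) = 186*(-4) - 1*4 = -744 - 4 = -748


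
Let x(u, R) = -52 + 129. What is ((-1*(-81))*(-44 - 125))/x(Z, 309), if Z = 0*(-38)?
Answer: -13689/77 ≈ -177.78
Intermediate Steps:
Z = 0
x(u, R) = 77
((-1*(-81))*(-44 - 125))/x(Z, 309) = ((-1*(-81))*(-44 - 125))/77 = (81*(-169))*(1/77) = -13689*1/77 = -13689/77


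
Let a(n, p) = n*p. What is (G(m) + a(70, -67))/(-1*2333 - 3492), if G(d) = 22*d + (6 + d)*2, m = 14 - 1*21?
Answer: 4846/5825 ≈ 0.83193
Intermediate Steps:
m = -7 (m = 14 - 21 = -7)
G(d) = 12 + 24*d (G(d) = 22*d + (12 + 2*d) = 12 + 24*d)
(G(m) + a(70, -67))/(-1*2333 - 3492) = ((12 + 24*(-7)) + 70*(-67))/(-1*2333 - 3492) = ((12 - 168) - 4690)/(-2333 - 3492) = (-156 - 4690)/(-5825) = -4846*(-1/5825) = 4846/5825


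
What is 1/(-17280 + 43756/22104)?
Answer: -5526/95478341 ≈ -5.7877e-5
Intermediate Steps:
1/(-17280 + 43756/22104) = 1/(-17280 + 43756*(1/22104)) = 1/(-17280 + 10939/5526) = 1/(-95478341/5526) = -5526/95478341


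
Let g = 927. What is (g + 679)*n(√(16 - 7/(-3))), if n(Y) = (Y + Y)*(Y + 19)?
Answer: 176660/3 + 61028*√165/3 ≈ 3.2019e+5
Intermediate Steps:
n(Y) = 2*Y*(19 + Y) (n(Y) = (2*Y)*(19 + Y) = 2*Y*(19 + Y))
(g + 679)*n(√(16 - 7/(-3))) = (927 + 679)*(2*√(16 - 7/(-3))*(19 + √(16 - 7/(-3)))) = 1606*(2*√(16 - 7*(-⅓))*(19 + √(16 - 7*(-⅓)))) = 1606*(2*√(16 + 7/3)*(19 + √(16 + 7/3))) = 1606*(2*√(55/3)*(19 + √(55/3))) = 1606*(2*(√165/3)*(19 + √165/3)) = 1606*(2*√165*(19 + √165/3)/3) = 3212*√165*(19 + √165/3)/3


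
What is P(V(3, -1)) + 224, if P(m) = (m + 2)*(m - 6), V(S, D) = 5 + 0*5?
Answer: 217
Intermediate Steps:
V(S, D) = 5 (V(S, D) = 5 + 0 = 5)
P(m) = (-6 + m)*(2 + m) (P(m) = (2 + m)*(-6 + m) = (-6 + m)*(2 + m))
P(V(3, -1)) + 224 = (-12 + 5**2 - 4*5) + 224 = (-12 + 25 - 20) + 224 = -7 + 224 = 217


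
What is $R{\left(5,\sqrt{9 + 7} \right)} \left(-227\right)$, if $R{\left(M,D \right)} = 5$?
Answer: $-1135$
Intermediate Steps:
$R{\left(5,\sqrt{9 + 7} \right)} \left(-227\right) = 5 \left(-227\right) = -1135$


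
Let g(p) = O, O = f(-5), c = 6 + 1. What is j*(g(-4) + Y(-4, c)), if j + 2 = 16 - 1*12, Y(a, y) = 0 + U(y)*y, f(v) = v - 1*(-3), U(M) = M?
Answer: 94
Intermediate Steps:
c = 7
f(v) = 3 + v (f(v) = v + 3 = 3 + v)
O = -2 (O = 3 - 5 = -2)
Y(a, y) = y² (Y(a, y) = 0 + y*y = 0 + y² = y²)
g(p) = -2
j = 2 (j = -2 + (16 - 1*12) = -2 + (16 - 12) = -2 + 4 = 2)
j*(g(-4) + Y(-4, c)) = 2*(-2 + 7²) = 2*(-2 + 49) = 2*47 = 94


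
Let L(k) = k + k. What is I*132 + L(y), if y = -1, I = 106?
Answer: 13990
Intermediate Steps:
L(k) = 2*k
I*132 + L(y) = 106*132 + 2*(-1) = 13992 - 2 = 13990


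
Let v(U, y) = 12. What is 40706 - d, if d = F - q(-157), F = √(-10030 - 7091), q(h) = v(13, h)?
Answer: 40718 - I*√17121 ≈ 40718.0 - 130.85*I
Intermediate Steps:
q(h) = 12
F = I*√17121 (F = √(-17121) = I*√17121 ≈ 130.85*I)
d = -12 + I*√17121 (d = I*√17121 - 1*12 = I*√17121 - 12 = -12 + I*√17121 ≈ -12.0 + 130.85*I)
40706 - d = 40706 - (-12 + I*√17121) = 40706 + (12 - I*√17121) = 40718 - I*√17121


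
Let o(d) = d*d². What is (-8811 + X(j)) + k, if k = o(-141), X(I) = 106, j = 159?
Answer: -2811926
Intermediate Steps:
o(d) = d³
k = -2803221 (k = (-141)³ = -2803221)
(-8811 + X(j)) + k = (-8811 + 106) - 2803221 = -8705 - 2803221 = -2811926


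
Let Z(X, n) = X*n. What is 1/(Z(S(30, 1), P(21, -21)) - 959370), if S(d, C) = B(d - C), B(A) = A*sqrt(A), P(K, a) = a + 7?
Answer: -479685/460193008328 + 203*sqrt(29)/460193008328 ≈ -1.0400e-6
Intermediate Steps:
P(K, a) = 7 + a
B(A) = A**(3/2)
S(d, C) = (d - C)**(3/2)
1/(Z(S(30, 1), P(21, -21)) - 959370) = 1/((30 - 1*1)**(3/2)*(7 - 21) - 959370) = 1/((30 - 1)**(3/2)*(-14) - 959370) = 1/(29**(3/2)*(-14) - 959370) = 1/((29*sqrt(29))*(-14) - 959370) = 1/(-406*sqrt(29) - 959370) = 1/(-959370 - 406*sqrt(29))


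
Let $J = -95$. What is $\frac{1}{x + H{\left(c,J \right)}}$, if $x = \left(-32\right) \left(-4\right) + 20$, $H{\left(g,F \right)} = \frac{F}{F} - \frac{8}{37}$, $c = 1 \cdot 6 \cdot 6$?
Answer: $\frac{37}{5505} \approx 0.0067212$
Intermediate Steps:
$c = 36$ ($c = 6 \cdot 6 = 36$)
$H{\left(g,F \right)} = \frac{29}{37}$ ($H{\left(g,F \right)} = 1 - \frac{8}{37} = \frac{29}{37}$)
$x = 148$ ($x = 128 + 20 = 148$)
$\frac{1}{x + H{\left(c,J \right)}} = \frac{1}{148 + \frac{29}{37}} = \frac{1}{\frac{5505}{37}} = \frac{37}{5505}$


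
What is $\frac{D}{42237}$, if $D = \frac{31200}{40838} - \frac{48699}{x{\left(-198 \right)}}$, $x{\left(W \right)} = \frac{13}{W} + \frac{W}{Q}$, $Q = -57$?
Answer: $- \frac{1246891971574}{3685769553921} \approx -0.3383$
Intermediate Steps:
$x{\left(W \right)} = \frac{13}{W} - \frac{W}{57}$ ($x{\left(W \right)} = \frac{13}{W} + \frac{W}{-57} = \frac{13}{W} + W \left(- \frac{1}{57}\right) = \frac{13}{W} - \frac{W}{57}$)
$D = - \frac{3740675914722}{261791999}$ ($D = \frac{31200}{40838} - \frac{48699}{\frac{13}{-198} - - \frac{66}{19}} = 31200 \cdot \frac{1}{40838} - \frac{48699}{13 \left(- \frac{1}{198}\right) + \frac{66}{19}} = \frac{15600}{20419} - \frac{48699}{- \frac{13}{198} + \frac{66}{19}} = \frac{15600}{20419} - \frac{48699}{\frac{12821}{3762}} = \frac{15600}{20419} - \frac{183205638}{12821} = - \frac{3740675914722}{261791999} \approx -14289.0$)
$\frac{D}{42237} = - \frac{3740675914722}{261791999 \cdot 42237} = \left(- \frac{3740675914722}{261791999}\right) \frac{1}{42237} = - \frac{1246891971574}{3685769553921}$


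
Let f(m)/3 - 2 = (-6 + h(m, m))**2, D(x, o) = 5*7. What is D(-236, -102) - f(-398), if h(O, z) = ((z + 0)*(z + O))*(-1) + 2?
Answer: -301109530003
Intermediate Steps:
D(x, o) = 35
h(O, z) = 2 - z*(O + z) (h(O, z) = (z*(O + z))*(-1) + 2 = -z*(O + z) + 2 = 2 - z*(O + z))
f(m) = 6 + 3*(-4 - 2*m**2)**2 (f(m) = 6 + 3*(-6 + (2 - m**2 - m*m))**2 = 6 + 3*(-6 + (2 - m**2 - m**2))**2 = 6 + 3*(-6 + (2 - 2*m**2))**2 = 6 + 3*(-4 - 2*m**2)**2)
D(-236, -102) - f(-398) = 35 - (6 + 12*(2 + (-398)**2)**2) = 35 - (6 + 12*(2 + 158404)**2) = 35 - (6 + 12*158406**2) = 35 - (6 + 12*25092460836) = 35 - (6 + 301109530032) = 35 - 1*301109530038 = 35 - 301109530038 = -301109530003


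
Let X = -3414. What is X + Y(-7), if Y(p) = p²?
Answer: -3365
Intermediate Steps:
X + Y(-7) = -3414 + (-7)² = -3414 + 49 = -3365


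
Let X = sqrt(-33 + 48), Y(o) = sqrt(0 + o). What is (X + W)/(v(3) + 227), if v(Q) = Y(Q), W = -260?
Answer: -(260 - sqrt(15))/(227 + sqrt(3)) ≈ -1.1198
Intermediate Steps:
Y(o) = sqrt(o)
v(Q) = sqrt(Q)
X = sqrt(15) ≈ 3.8730
(X + W)/(v(3) + 227) = (sqrt(15) - 260)/(sqrt(3) + 227) = (-260 + sqrt(15))/(227 + sqrt(3))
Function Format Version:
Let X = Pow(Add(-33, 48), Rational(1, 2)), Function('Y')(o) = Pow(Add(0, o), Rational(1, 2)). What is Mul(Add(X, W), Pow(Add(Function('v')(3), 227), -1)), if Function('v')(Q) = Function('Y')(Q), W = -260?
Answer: Mul(-1, Pow(Add(227, Pow(3, Rational(1, 2))), -1), Add(260, Mul(-1, Pow(15, Rational(1, 2))))) ≈ -1.1198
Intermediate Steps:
Function('Y')(o) = Pow(o, Rational(1, 2))
Function('v')(Q) = Pow(Q, Rational(1, 2))
X = Pow(15, Rational(1, 2)) ≈ 3.8730
Mul(Add(X, W), Pow(Add(Function('v')(3), 227), -1)) = Mul(Add(Pow(15, Rational(1, 2)), -260), Pow(Add(Pow(3, Rational(1, 2)), 227), -1)) = Mul(Add(-260, Pow(15, Rational(1, 2))), Pow(Add(227, Pow(3, Rational(1, 2))), -1)) = Mul(Pow(Add(227, Pow(3, Rational(1, 2))), -1), Add(-260, Pow(15, Rational(1, 2))))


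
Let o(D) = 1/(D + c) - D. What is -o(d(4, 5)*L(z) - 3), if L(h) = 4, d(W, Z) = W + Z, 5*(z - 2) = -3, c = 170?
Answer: 6698/203 ≈ 32.995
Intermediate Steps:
z = 7/5 (z = 2 + (⅕)*(-3) = 2 - ⅗ = 7/5 ≈ 1.4000)
o(D) = 1/(170 + D) - D (o(D) = 1/(D + 170) - D = 1/(170 + D) - D)
-o(d(4, 5)*L(z) - 3) = -(1 - ((4 + 5)*4 - 3)² - 170*((4 + 5)*4 - 3))/(170 + ((4 + 5)*4 - 3)) = -(1 - (9*4 - 3)² - 170*(9*4 - 3))/(170 + (9*4 - 3)) = -(1 - (36 - 3)² - 170*(36 - 3))/(170 + (36 - 3)) = -(1 - 1*33² - 170*33)/(170 + 33) = -(1 - 1*1089 - 5610)/203 = -(1 - 1089 - 5610)/203 = -(-6698)/203 = -1*(-6698/203) = 6698/203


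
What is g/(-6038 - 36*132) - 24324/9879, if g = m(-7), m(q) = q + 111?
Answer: -3377992/1366595 ≈ -2.4718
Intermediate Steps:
m(q) = 111 + q
g = 104 (g = 111 - 7 = 104)
g/(-6038 - 36*132) - 24324/9879 = 104/(-6038 - 36*132) - 24324/9879 = 104/(-6038 - 1*4752) - 24324*1/9879 = 104/(-6038 - 4752) - 8108/3293 = 104/(-10790) - 8108/3293 = 104*(-1/10790) - 8108/3293 = -4/415 - 8108/3293 = -3377992/1366595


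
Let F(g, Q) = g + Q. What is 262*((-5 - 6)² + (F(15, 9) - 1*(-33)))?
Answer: 46636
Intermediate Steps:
F(g, Q) = Q + g
262*((-5 - 6)² + (F(15, 9) - 1*(-33))) = 262*((-5 - 6)² + ((9 + 15) - 1*(-33))) = 262*((-11)² + (24 + 33)) = 262*(121 + 57) = 262*178 = 46636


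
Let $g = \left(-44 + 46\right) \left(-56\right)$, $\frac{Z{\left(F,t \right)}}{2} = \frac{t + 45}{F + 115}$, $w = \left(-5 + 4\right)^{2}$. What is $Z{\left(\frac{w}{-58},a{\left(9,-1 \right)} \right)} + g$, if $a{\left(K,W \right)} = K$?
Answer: $- \frac{27432}{247} \approx -111.06$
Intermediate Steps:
$w = 1$ ($w = \left(-1\right)^{2} = 1$)
$Z{\left(F,t \right)} = \frac{2 \left(45 + t\right)}{115 + F}$ ($Z{\left(F,t \right)} = 2 \frac{t + 45}{F + 115} = 2 \frac{45 + t}{115 + F} = \frac{2 \left(45 + t\right)}{115 + F}$)
$g = -112$ ($g = 2 \left(-56\right) = -112$)
$Z{\left(\frac{w}{-58},a{\left(9,-1 \right)} \right)} + g = \frac{2 \left(45 + 9\right)}{115 + 1 \frac{1}{-58}} - 112 = 2 \frac{1}{115 + 1 \left(- \frac{1}{58}\right)} 54 - 112 = 2 \frac{1}{115 - \frac{1}{58}} \cdot 54 - 112 = 2 \frac{1}{\frac{6669}{58}} \cdot 54 - 112 = 2 \cdot \frac{58}{6669} \cdot 54 - 112 = \frac{232}{247} - 112 = - \frac{27432}{247}$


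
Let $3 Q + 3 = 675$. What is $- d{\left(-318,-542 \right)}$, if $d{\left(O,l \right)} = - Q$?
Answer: $224$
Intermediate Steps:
$Q = 224$ ($Q = -1 + \frac{1}{3} \cdot 675 = -1 + 225 = 224$)
$d{\left(O,l \right)} = -224$ ($d{\left(O,l \right)} = \left(-1\right) 224 = -224$)
$- d{\left(-318,-542 \right)} = \left(-1\right) \left(-224\right) = 224$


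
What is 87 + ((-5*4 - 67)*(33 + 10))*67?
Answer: -250560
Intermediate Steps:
87 + ((-5*4 - 67)*(33 + 10))*67 = 87 + ((-20 - 67)*43)*67 = 87 - 87*43*67 = 87 - 3741*67 = 87 - 250647 = -250560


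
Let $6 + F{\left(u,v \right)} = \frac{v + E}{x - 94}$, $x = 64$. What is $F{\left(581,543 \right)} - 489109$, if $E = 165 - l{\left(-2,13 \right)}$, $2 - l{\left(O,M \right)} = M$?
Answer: $- \frac{14674169}{30} \approx -4.8914 \cdot 10^{5}$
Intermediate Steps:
$l{\left(O,M \right)} = 2 - M$
$E = 176$ ($E = 165 - \left(2 - 13\right) = 165 - -11 = 165 + 11 = 176$)
$F{\left(u,v \right)} = - \frac{178}{15} - \frac{v}{30}$ ($F{\left(u,v \right)} = -6 + \frac{v + 176}{64 - 94} = -6 + \frac{176 + v}{-30} = -6 + \left(176 + v\right) \left(- \frac{1}{30}\right) = -6 - \left(\frac{88}{15} + \frac{v}{30}\right) = - \frac{178}{15} - \frac{v}{30}$)
$F{\left(581,543 \right)} - 489109 = \left(- \frac{178}{15} - \frac{181}{10}\right) - 489109 = - \frac{899}{30} - 489109 = - \frac{14674169}{30}$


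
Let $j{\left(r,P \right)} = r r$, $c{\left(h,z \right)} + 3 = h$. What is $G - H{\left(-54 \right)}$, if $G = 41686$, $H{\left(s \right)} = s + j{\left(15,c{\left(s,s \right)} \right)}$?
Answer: $41515$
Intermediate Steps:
$c{\left(h,z \right)} = -3 + h$
$j{\left(r,P \right)} = r^{2}$
$H{\left(s \right)} = 225 + s$ ($H{\left(s \right)} = s + 15^{2} = s + 225 = 225 + s$)
$G - H{\left(-54 \right)} = 41686 - \left(225 - 54\right) = 41686 - 171 = 41515$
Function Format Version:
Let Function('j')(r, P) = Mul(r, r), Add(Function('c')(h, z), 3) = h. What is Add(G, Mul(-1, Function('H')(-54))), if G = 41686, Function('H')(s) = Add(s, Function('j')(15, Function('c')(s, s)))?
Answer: 41515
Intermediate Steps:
Function('c')(h, z) = Add(-3, h)
Function('j')(r, P) = Pow(r, 2)
Function('H')(s) = Add(225, s) (Function('H')(s) = Add(s, Pow(15, 2)) = Add(s, 225) = Add(225, s))
Add(G, Mul(-1, Function('H')(-54))) = Add(41686, Mul(-1, Add(225, -54))) = Add(41686, Mul(-1, 171)) = Add(41686, -171) = 41515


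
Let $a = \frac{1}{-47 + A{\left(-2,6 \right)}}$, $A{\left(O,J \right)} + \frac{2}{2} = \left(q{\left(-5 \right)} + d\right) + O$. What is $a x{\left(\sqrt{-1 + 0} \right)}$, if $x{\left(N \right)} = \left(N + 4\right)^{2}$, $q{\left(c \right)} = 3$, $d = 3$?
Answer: $- \frac{\left(4 + i\right)^{2}}{44} \approx -0.34091 - 0.18182 i$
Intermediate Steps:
$x{\left(N \right)} = \left(4 + N\right)^{2}$
$A{\left(O,J \right)} = 5 + O$ ($A{\left(O,J \right)} = -1 + \left(\left(3 + 3\right) + O\right) = -1 + \left(6 + O\right) = 5 + O$)
$a = - \frac{1}{44}$ ($a = \frac{1}{-47 + \left(5 - 2\right)} = \frac{1}{-47 + 3} = \frac{1}{-44} = - \frac{1}{44} \approx -0.022727$)
$a x{\left(\sqrt{-1 + 0} \right)} = - \frac{\left(4 + \sqrt{-1 + 0}\right)^{2}}{44} = - \frac{\left(4 + \sqrt{-1}\right)^{2}}{44} = - \frac{\left(4 + i\right)^{2}}{44}$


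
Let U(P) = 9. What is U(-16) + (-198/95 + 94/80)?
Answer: 6149/760 ≈ 8.0908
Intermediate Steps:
U(-16) + (-198/95 + 94/80) = 9 + (-198/95 + 94/80) = 9 + (-198*1/95 + 94*(1/80)) = 9 + (-198/95 + 47/40) = 9 - 691/760 = 6149/760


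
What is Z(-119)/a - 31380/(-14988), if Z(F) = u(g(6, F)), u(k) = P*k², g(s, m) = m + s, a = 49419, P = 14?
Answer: 352509419/61724331 ≈ 5.7110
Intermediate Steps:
u(k) = 14*k²
Z(F) = 14*(6 + F)² (Z(F) = 14*(F + 6)² = 14*(6 + F)²)
Z(-119)/a - 31380/(-14988) = (14*(6 - 119)²)/49419 - 31380/(-14988) = (14*(-113)²)*(1/49419) - 31380*(-1/14988) = (14*12769)*(1/49419) + 2615/1249 = 178766*(1/49419) + 2615/1249 = 178766/49419 + 2615/1249 = 352509419/61724331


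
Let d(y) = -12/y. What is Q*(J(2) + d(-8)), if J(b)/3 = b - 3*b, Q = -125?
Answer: 2625/2 ≈ 1312.5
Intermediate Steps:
J(b) = -6*b (J(b) = 3*(b - 3*b) = 3*(-2*b) = -6*b)
Q*(J(2) + d(-8)) = -125*(-6*2 - 12/(-8)) = -125*(-12 - 12*(-⅛)) = -125*(-12 + 3/2) = -125*(-21/2) = 2625/2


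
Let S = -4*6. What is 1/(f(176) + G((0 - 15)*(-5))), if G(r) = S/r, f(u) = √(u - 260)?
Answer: -50/13141 - 625*I*√21/26282 ≈ -0.0038049 - 0.10898*I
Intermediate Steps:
f(u) = √(-260 + u)
S = -24
G(r) = -24/r
1/(f(176) + G((0 - 15)*(-5))) = 1/(√(-260 + 176) - 24*(-1/(5*(0 - 15)))) = 1/(√(-84) - 24/((-15*(-5)))) = 1/(2*I*√21 - 24/75) = 1/(2*I*√21 - 24*1/75) = 1/(2*I*√21 - 8/25) = 1/(-8/25 + 2*I*√21)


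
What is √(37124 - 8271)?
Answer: √28853 ≈ 169.86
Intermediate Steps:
√(37124 - 8271) = √28853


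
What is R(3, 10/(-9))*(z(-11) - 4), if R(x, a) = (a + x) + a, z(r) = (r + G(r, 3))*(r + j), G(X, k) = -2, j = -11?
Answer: 658/3 ≈ 219.33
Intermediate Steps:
z(r) = (-11 + r)*(-2 + r) (z(r) = (r - 2)*(r - 11) = (-2 + r)*(-11 + r) = (-11 + r)*(-2 + r))
R(x, a) = x + 2*a
R(3, 10/(-9))*(z(-11) - 4) = (3 + 2*(10/(-9)))*((22 + (-11)**2 - 13*(-11)) - 4) = (3 + 2*(10*(-1/9)))*((22 + 121 + 143) - 4) = (3 + 2*(-10/9))*(286 - 4) = (3 - 20/9)*282 = (7/9)*282 = 658/3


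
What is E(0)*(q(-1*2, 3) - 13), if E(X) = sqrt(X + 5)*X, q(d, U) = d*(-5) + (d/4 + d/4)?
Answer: 0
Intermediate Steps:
q(d, U) = -9*d/2 (q(d, U) = -5*d + (d*(1/4) + d*(1/4)) = -5*d + (d/4 + d/4) = -5*d + d/2 = -9*d/2)
E(X) = X*sqrt(5 + X) (E(X) = sqrt(5 + X)*X = X*sqrt(5 + X))
E(0)*(q(-1*2, 3) - 13) = (0*sqrt(5 + 0))*(-(-9)*2/2 - 13) = (0*sqrt(5))*(-9/2*(-2) - 13) = 0*(9 - 13) = 0*(-4) = 0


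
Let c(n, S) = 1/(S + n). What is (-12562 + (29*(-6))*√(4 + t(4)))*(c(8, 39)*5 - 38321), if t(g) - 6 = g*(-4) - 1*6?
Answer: 22625192084/47 + 626776536*I*√3/47 ≈ 4.8139e+8 + 2.3098e+7*I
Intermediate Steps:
t(g) = -4*g (t(g) = 6 + (g*(-4) - 1*6) = 6 + (-4*g - 6) = 6 + (-6 - 4*g) = -4*g)
(-12562 + (29*(-6))*√(4 + t(4)))*(c(8, 39)*5 - 38321) = (-12562 + (29*(-6))*√(4 - 4*4))*(5/(39 + 8) - 38321) = (-12562 - 174*√(4 - 16))*(5/47 - 38321) = (-12562 - 348*I*√3)*((1/47)*5 - 38321) = (-12562 - 348*I*√3)*(5/47 - 38321) = (-12562 - 348*I*√3)*(-1801082/47) = 22625192084/47 + 626776536*I*√3/47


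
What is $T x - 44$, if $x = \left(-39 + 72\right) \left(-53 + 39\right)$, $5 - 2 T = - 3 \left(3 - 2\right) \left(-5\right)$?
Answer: $2266$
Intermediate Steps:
$T = -5$ ($T = \frac{5}{2} - \frac{- 3 \left(3 - 2\right) \left(-5\right)}{2} = \frac{5}{2} - \frac{\left(-3\right) 1 \left(-5\right)}{2} = \frac{5}{2} - \frac{\left(-3\right) \left(-5\right)}{2} = \frac{5}{2} - \frac{15}{2} = -5$)
$x = -462$ ($x = 33 \left(-14\right) = -462$)
$T x - 44 = \left(-5\right) \left(-462\right) - 44 = 2310 - 44 = 2266$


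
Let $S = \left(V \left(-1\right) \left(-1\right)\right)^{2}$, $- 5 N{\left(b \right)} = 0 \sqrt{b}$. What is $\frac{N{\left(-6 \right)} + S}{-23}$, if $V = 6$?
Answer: $- \frac{36}{23} \approx -1.5652$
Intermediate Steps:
$N{\left(b \right)} = 0$ ($N{\left(b \right)} = - \frac{0 \sqrt{b}}{5} = \left(- \frac{1}{5}\right) 0 = 0$)
$S = 36$ ($S = \left(6 \left(-1\right) \left(-1\right)\right)^{2} = \left(\left(-6\right) \left(-1\right)\right)^{2} = 6^{2} = 36$)
$\frac{N{\left(-6 \right)} + S}{-23} = \frac{0 + 36}{-23} = 36 \left(- \frac{1}{23}\right) = - \frac{36}{23}$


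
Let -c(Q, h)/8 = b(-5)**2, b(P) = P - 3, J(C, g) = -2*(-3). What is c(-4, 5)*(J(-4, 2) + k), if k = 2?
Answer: -4096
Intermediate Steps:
J(C, g) = 6
b(P) = -3 + P
c(Q, h) = -512 (c(Q, h) = -8*(-3 - 5)**2 = -8*(-8)**2 = -8*64 = -512)
c(-4, 5)*(J(-4, 2) + k) = -512*(6 + 2) = -512*8 = -4096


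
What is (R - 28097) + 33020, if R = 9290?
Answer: 14213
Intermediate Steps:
(R - 28097) + 33020 = (9290 - 28097) + 33020 = -18807 + 33020 = 14213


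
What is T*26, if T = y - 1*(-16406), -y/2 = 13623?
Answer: -281840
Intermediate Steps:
y = -27246 (y = -2*13623 = -27246)
T = -10840 (T = -27246 - 1*(-16406) = -27246 + 16406 = -10840)
T*26 = -10840*26 = -281840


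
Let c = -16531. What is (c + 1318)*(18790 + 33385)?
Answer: -793738275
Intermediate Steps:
(c + 1318)*(18790 + 33385) = (-16531 + 1318)*(18790 + 33385) = -15213*52175 = -793738275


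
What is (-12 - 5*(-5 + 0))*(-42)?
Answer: -546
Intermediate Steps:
(-12 - 5*(-5 + 0))*(-42) = (-12 - 5*(-5))*(-42) = (-12 + 25)*(-42) = 13*(-42) = -546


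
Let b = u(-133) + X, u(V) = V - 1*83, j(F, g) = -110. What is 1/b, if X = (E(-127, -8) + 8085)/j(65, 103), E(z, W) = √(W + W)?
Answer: -3502950/1014104041 + 440*I/1014104041 ≈ -0.0034542 + 4.3388e-7*I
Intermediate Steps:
E(z, W) = √2*√W (E(z, W) = √(2*W) = √2*√W)
u(V) = -83 + V (u(V) = V - 83 = -83 + V)
X = -147/2 - 2*I/55 (X = (√2*√(-8) + 8085)/(-110) = (√2*(2*I*√2) + 8085)*(-1/110) = (4*I + 8085)*(-1/110) = (8085 + 4*I)*(-1/110) = -147/2 - 2*I/55 ≈ -73.5 - 0.036364*I)
b = -579/2 - 2*I/55 (b = (-83 - 133) + (-147/2 - 2*I/55) = -216 + (-147/2 - 2*I/55) = -579/2 - 2*I/55 ≈ -289.5 - 0.036364*I)
1/b = 1/(-579/2 - 2*I/55) = 12100*(-579/2 + 2*I/55)/1014104041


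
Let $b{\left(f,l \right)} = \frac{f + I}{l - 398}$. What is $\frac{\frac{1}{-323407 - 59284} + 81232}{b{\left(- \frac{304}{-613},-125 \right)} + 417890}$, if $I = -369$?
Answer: $\frac{9966382665951289}{51271157606470073} \approx 0.19439$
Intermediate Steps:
$b{\left(f,l \right)} = \frac{-369 + f}{-398 + l}$ ($b{\left(f,l \right)} = \frac{f - 369}{l - 398} = \frac{-369 + f}{-398 + l}$)
$\frac{\frac{1}{-323407 - 59284} + 81232}{b{\left(- \frac{304}{-613},-125 \right)} + 417890} = \frac{\frac{1}{-323407 - 59284} + 81232}{\frac{-369 - \frac{304}{-613}}{-398 - 125} + 417890} = \frac{\frac{1}{-382691} + 81232}{\frac{-369 - - \frac{304}{613}}{-523} + 417890} = \frac{- \frac{1}{382691} + 81232}{- \frac{-369 + \frac{304}{613}}{523} + 417890} = \frac{31086755311}{382691 \left(\left(- \frac{1}{523}\right) \left(- \frac{225893}{613}\right) + 417890\right)} = \frac{31086755311}{382691 \left(\frac{225893}{320599} + 417890\right)} = \frac{31086755311}{382691 \cdot \frac{133975342003}{320599}} = \frac{31086755311}{382691} \cdot \frac{320599}{133975342003} = \frac{9966382665951289}{51271157606470073}$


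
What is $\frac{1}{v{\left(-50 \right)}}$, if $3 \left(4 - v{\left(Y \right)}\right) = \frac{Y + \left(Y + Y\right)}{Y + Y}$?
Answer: $\frac{2}{7} \approx 0.28571$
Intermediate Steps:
$v{\left(Y \right)} = \frac{7}{2}$ ($v{\left(Y \right)} = 4 - \frac{\left(Y + \left(Y + Y\right)\right) \frac{1}{Y + Y}}{3} = 4 - \frac{\left(Y + 2 Y\right) \frac{1}{2 Y}}{3} = 4 - \frac{3 Y \frac{1}{2 Y}}{3} = 4 - \frac{1}{2} = \frac{7}{2}$)
$\frac{1}{v{\left(-50 \right)}} = \frac{1}{\frac{7}{2}} = \frac{2}{7}$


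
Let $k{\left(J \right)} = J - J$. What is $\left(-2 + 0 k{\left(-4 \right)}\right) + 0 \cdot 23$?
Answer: $-2$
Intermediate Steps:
$k{\left(J \right)} = 0$
$\left(-2 + 0 k{\left(-4 \right)}\right) + 0 \cdot 23 = \left(-2 + 0 \cdot 0\right) + 0 \cdot 23 = \left(-2 + 0\right) + 0 = -2 + 0 = -2$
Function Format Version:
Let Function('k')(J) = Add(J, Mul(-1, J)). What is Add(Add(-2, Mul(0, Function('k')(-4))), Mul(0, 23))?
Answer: -2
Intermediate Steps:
Function('k')(J) = 0
Add(Add(-2, Mul(0, Function('k')(-4))), Mul(0, 23)) = Add(Add(-2, Mul(0, 0)), Mul(0, 23)) = Add(Add(-2, 0), 0) = Add(-2, 0) = -2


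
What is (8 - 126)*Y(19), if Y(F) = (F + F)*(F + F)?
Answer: -170392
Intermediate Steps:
Y(F) = 4*F² (Y(F) = (2*F)*(2*F) = 4*F²)
(8 - 126)*Y(19) = (8 - 126)*(4*19²) = -472*361 = -118*1444 = -170392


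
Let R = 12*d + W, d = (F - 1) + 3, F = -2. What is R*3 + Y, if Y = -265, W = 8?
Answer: -241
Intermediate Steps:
d = 0 (d = (-2 - 1) + 3 = -3 + 3 = 0)
R = 8 (R = 12*0 + 8 = 0 + 8 = 8)
R*3 + Y = 8*3 - 265 = 24 - 265 = -241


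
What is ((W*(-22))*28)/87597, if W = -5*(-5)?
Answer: -15400/87597 ≈ -0.17581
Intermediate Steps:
W = 25
((W*(-22))*28)/87597 = ((25*(-22))*28)/87597 = -550*28*(1/87597) = -15400*1/87597 = -15400/87597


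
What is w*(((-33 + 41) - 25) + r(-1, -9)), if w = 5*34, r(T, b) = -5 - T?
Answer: -3570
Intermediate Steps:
w = 170
w*(((-33 + 41) - 25) + r(-1, -9)) = 170*(((-33 + 41) - 25) + (-5 - 1*(-1))) = 170*((8 - 25) + (-5 + 1)) = 170*(-17 - 4) = 170*(-21) = -3570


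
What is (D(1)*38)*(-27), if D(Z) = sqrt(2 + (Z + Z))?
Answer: -2052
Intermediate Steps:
D(Z) = sqrt(2 + 2*Z)
(D(1)*38)*(-27) = (sqrt(2 + 2*1)*38)*(-27) = (sqrt(2 + 2)*38)*(-27) = (sqrt(4)*38)*(-27) = (2*38)*(-27) = 76*(-27) = -2052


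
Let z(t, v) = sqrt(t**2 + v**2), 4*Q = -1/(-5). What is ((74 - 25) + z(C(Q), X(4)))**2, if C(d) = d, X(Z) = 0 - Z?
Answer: (980 + sqrt(6401))**2/400 ≈ 2809.0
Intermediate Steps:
Q = 1/20 (Q = (-1/(-5))/4 = (-1*(-1/5))/4 = (1/4)*(1/5) = 1/20 ≈ 0.050000)
X(Z) = -Z
((74 - 25) + z(C(Q), X(4)))**2 = ((74 - 25) + sqrt((1/20)**2 + (-1*4)**2))**2 = (49 + sqrt(1/400 + (-4)**2))**2 = (49 + sqrt(1/400 + 16))**2 = (49 + sqrt(6401/400))**2 = (49 + sqrt(6401)/20)**2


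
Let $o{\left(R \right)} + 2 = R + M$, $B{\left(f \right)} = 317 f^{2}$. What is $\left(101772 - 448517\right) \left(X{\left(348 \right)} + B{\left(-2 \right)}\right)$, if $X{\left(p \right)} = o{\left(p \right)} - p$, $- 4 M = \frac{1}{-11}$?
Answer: $- \frac{19315430225}{44} \approx -4.3899 \cdot 10^{8}$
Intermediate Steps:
$M = \frac{1}{44}$ ($M = - \frac{1}{4 \left(-11\right)} = \left(- \frac{1}{4}\right) \left(- \frac{1}{11}\right) = \frac{1}{44} \approx 0.022727$)
$o{\left(R \right)} = - \frac{87}{44} + R$ ($o{\left(R \right)} = -2 + \left(R + \frac{1}{44}\right) = -2 + \left(\frac{1}{44} + R\right) = - \frac{87}{44} + R$)
$X{\left(p \right)} = - \frac{87}{44}$ ($X{\left(p \right)} = \left(- \frac{87}{44} + p\right) - p = - \frac{87}{44}$)
$\left(101772 - 448517\right) \left(X{\left(348 \right)} + B{\left(-2 \right)}\right) = \left(101772 - 448517\right) \left(- \frac{87}{44} + 317 \left(-2\right)^{2}\right) = - 346745 \left(- \frac{87}{44} + 317 \cdot 4\right) = - 346745 \left(- \frac{87}{44} + 1268\right) = \left(-346745\right) \frac{55705}{44} = - \frac{19315430225}{44}$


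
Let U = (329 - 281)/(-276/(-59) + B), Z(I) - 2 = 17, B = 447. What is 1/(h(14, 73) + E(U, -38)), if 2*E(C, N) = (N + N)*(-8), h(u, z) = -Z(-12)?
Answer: 1/285 ≈ 0.0035088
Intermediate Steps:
Z(I) = 19 (Z(I) = 2 + 17 = 19)
h(u, z) = -19 (h(u, z) = -1*19 = -19)
U = 944/8883 (U = (329 - 281)/(-276/(-59) + 447) = 48/(-276*(-1/59) + 447) = 48/(276/59 + 447) = 48/(26649/59) = 48*(59/26649) = 944/8883 ≈ 0.10627)
E(C, N) = -8*N (E(C, N) = ((N + N)*(-8))/2 = ((2*N)*(-8))/2 = (-16*N)/2 = -8*N)
1/(h(14, 73) + E(U, -38)) = 1/(-19 - 8*(-38)) = 1/(-19 + 304) = 1/285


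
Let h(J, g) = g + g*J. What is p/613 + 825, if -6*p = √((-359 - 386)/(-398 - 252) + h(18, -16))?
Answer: 825 - I*√5118230/478140 ≈ 825.0 - 0.0047316*I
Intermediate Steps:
h(J, g) = g + J*g
p = -I*√5118230/780 (p = -√((-359 - 386)/(-398 - 252) - 16*(1 + 18))/6 = -√(-745/(-650) - 16*19)/6 = -√(-745*(-1/650) - 304)/6 = -√(149/130 - 304)/6 = -I*√5118230/780 ≈ -2.9004*I)
p/613 + 825 = (-I*√5118230/780)/613 + 825 = -I*√5118230/478140 + 825 = 825 - I*√5118230/478140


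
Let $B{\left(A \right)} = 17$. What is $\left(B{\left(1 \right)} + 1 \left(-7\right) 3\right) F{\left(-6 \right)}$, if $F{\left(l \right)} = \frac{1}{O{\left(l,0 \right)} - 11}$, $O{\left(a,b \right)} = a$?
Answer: $\frac{4}{17} \approx 0.23529$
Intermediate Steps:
$F{\left(l \right)} = \frac{1}{-11 + l}$ ($F{\left(l \right)} = \frac{1}{l - 11} = \frac{1}{-11 + l}$)
$\left(B{\left(1 \right)} + 1 \left(-7\right) 3\right) F{\left(-6 \right)} = \frac{17 + 1 \left(-7\right) 3}{-11 - 6} = \frac{17 - 21}{-17} = \left(17 - 21\right) \left(- \frac{1}{17}\right) = \left(-4\right) \left(- \frac{1}{17}\right) = \frac{4}{17}$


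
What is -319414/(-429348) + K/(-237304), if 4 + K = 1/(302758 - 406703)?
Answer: 1969756119418177/2647635010122360 ≈ 0.74397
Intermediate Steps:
K = -415781/103945 (K = -4 + 1/(302758 - 406703) = -4 + 1/(-103945) = -4 - 1/103945 = -415781/103945 ≈ -4.0000)
-319414/(-429348) + K/(-237304) = -319414/(-429348) - 415781/103945/(-237304) = -319414*(-1/429348) - 415781/103945*(-1/237304) = 159707/214674 + 415781/24666564280 = 1969756119418177/2647635010122360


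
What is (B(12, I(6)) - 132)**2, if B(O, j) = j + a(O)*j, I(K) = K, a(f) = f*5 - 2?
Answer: 49284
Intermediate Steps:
a(f) = -2 + 5*f (a(f) = 5*f - 2 = -2 + 5*f)
B(O, j) = j + j*(-2 + 5*O) (B(O, j) = j + (-2 + 5*O)*j = j + j*(-2 + 5*O))
(B(12, I(6)) - 132)**2 = (6*(-1 + 5*12) - 132)**2 = (6*(-1 + 60) - 132)**2 = (6*59 - 132)**2 = (354 - 132)**2 = 222**2 = 49284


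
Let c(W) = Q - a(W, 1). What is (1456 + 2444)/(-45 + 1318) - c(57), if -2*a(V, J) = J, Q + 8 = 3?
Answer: 19257/2546 ≈ 7.5636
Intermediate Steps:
Q = -5 (Q = -8 + 3 = -5)
a(V, J) = -J/2
c(W) = -9/2 (c(W) = -5 - (-1)/2 = -5 - 1*(-½) = -5 + ½ = -9/2)
(1456 + 2444)/(-45 + 1318) - c(57) = (1456 + 2444)/(-45 + 1318) - 1*(-9/2) = 3900/1273 + 9/2 = 19257/2546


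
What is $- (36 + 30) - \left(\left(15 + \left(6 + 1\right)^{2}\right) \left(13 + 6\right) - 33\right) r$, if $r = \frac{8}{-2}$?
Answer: $4666$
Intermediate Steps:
$r = -4$ ($r = 8 \left(- \frac{1}{2}\right) = -4$)
$- (36 + 30) - \left(\left(15 + \left(6 + 1\right)^{2}\right) \left(13 + 6\right) - 33\right) r = - (36 + 30) - \left(\left(15 + \left(6 + 1\right)^{2}\right) \left(13 + 6\right) - 33\right) \left(-4\right) = \left(-1\right) 66 - \left(\left(15 + 7^{2}\right) 19 - 33\right) \left(-4\right) = -66 - \left(\left(15 + 49\right) 19 - 33\right) \left(-4\right) = -66 - \left(64 \cdot 19 - 33\right) \left(-4\right) = -66 - \left(1216 - 33\right) \left(-4\right) = -66 - 1183 \left(-4\right) = -66 - -4732 = -66 + 4732 = 4666$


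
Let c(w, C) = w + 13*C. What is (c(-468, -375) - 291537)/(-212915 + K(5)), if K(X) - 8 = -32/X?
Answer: 1484400/1064567 ≈ 1.3944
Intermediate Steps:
K(X) = 8 - 32/X
(c(-468, -375) - 291537)/(-212915 + K(5)) = ((-468 + 13*(-375)) - 291537)/(-212915 + (8 - 32/5)) = ((-468 - 4875) - 291537)/(-212915 + (8 - 32*1/5)) = (-5343 - 291537)/(-212915 + (8 - 32/5)) = -296880/(-212915 + 8/5) = -296880/(-1064567/5) = -296880*(-5/1064567) = 1484400/1064567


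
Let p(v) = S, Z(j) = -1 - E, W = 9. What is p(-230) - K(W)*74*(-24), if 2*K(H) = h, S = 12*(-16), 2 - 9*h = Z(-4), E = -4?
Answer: -872/3 ≈ -290.67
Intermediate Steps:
Z(j) = 3 (Z(j) = -1 - 1*(-4) = -1 + 4 = 3)
h = -⅑ (h = 2/9 - ⅑*3 = 2/9 - ⅓ = -⅑ ≈ -0.11111)
S = -192
K(H) = -1/18 (K(H) = (½)*(-⅑) = -1/18)
p(v) = -192
p(-230) - K(W)*74*(-24) = -192 - (-1/18*74)*(-24) = -192 - (-37)*(-24)/9 = -192 - 1*296/3 = -192 - 296/3 = -872/3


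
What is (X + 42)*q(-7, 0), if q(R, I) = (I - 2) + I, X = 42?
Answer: -168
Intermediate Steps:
q(R, I) = -2 + 2*I (q(R, I) = (-2 + I) + I = -2 + 2*I)
(X + 42)*q(-7, 0) = (42 + 42)*(-2 + 2*0) = 84*(-2 + 0) = 84*(-2) = -168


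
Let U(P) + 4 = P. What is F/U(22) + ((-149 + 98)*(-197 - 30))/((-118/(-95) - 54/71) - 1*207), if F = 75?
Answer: -433697015/8357802 ≈ -51.891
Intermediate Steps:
U(P) = -4 + P
F/U(22) + ((-149 + 98)*(-197 - 30))/((-118/(-95) - 54/71) - 1*207) = 75/(-4 + 22) + ((-149 + 98)*(-197 - 30))/((-118/(-95) - 54/71) - 1*207) = 75/18 + (-51*(-227))/((-118*(-1/95) - 54*1/71) - 207) = 75*(1/18) + 11577/((118/95 - 54/71) - 207) = 25/6 + 11577/(3248/6745 - 207) = 25/6 + 11577/(-1392967/6745) = 25/6 + 11577*(-6745/1392967) = 25/6 - 78086865/1392967 = -433697015/8357802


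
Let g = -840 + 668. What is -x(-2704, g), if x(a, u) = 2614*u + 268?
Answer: 449340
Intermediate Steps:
g = -172
x(a, u) = 268 + 2614*u
-x(-2704, g) = -(268 + 2614*(-172)) = -(268 - 449608) = -1*(-449340) = 449340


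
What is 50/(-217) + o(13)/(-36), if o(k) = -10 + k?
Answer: -817/2604 ≈ -0.31375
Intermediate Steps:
50/(-217) + o(13)/(-36) = 50/(-217) + (-10 + 13)/(-36) = 50*(-1/217) + 3*(-1/36) = -50/217 - 1/12 = -817/2604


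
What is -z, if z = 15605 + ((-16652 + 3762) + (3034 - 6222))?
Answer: 473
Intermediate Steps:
z = -473 (z = 15605 + (-12890 - 3188) = 15605 - 16078 = -473)
-z = -1*(-473) = 473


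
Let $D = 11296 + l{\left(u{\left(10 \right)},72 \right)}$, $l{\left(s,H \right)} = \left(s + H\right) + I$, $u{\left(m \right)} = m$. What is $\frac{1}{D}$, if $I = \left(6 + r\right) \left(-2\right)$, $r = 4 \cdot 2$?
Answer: $\frac{1}{11350} \approx 8.8106 \cdot 10^{-5}$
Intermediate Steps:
$r = 8$
$I = -28$ ($I = \left(6 + 8\right) \left(-2\right) = 14 \left(-2\right) = -28$)
$l{\left(s,H \right)} = -28 + H + s$ ($l{\left(s,H \right)} = \left(s + H\right) - 28 = \left(H + s\right) - 28 = -28 + H + s$)
$D = 11350$ ($D = 11296 + \left(-28 + 72 + 10\right) = 11296 + 54 = 11350$)
$\frac{1}{D} = \frac{1}{11350}$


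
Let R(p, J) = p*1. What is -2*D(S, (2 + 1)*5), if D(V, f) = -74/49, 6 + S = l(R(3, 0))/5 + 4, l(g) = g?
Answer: 148/49 ≈ 3.0204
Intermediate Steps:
R(p, J) = p
S = -7/5 (S = -6 + (3/5 + 4) = -6 + (3*(⅕) + 4) = -6 + (⅗ + 4) = -6 + 23/5 = -7/5 ≈ -1.4000)
D(V, f) = -74/49 (D(V, f) = -74*1/49 = -74/49)
-2*D(S, (2 + 1)*5) = -2*(-74/49) = 148/49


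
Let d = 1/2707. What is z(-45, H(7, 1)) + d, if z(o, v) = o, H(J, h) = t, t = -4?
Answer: -121814/2707 ≈ -45.000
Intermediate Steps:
H(J, h) = -4
d = 1/2707 ≈ 0.00036941
z(-45, H(7, 1)) + d = -45 + 1/2707 = -121814/2707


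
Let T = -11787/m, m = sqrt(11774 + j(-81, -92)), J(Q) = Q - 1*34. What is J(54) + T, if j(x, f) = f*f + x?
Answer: 20 - 3929*sqrt(20157)/6719 ≈ -63.021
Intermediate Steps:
j(x, f) = x + f**2 (j(x, f) = f**2 + x = x + f**2)
J(Q) = -34 + Q (J(Q) = Q - 34 = -34 + Q)
m = sqrt(20157) (m = sqrt(11774 + (-81 + (-92)**2)) = sqrt(11774 + (-81 + 8464)) = sqrt(11774 + 8383) = sqrt(20157) ≈ 141.98)
T = -3929*sqrt(20157)/6719 (T = -11787*sqrt(20157)/20157 = -3929*sqrt(20157)/6719 ≈ -83.021)
J(54) + T = (-34 + 54) - 3929*sqrt(20157)/6719 = 20 - 3929*sqrt(20157)/6719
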